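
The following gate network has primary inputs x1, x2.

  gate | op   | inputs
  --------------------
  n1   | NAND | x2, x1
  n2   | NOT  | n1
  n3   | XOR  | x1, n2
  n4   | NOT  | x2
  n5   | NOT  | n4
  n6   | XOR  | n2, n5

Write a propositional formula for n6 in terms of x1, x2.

NOT (x2 NAND x1) XOR NOT NOT x2

n1 = x2 NAND x1
n2 = NOT n1 = NOT (x2 NAND x1)
n4 = NOT x2
n5 = NOT n4 = NOT NOT x2
n6 = n2 XOR n5 = NOT (x2 NAND x1) XOR NOT NOT x2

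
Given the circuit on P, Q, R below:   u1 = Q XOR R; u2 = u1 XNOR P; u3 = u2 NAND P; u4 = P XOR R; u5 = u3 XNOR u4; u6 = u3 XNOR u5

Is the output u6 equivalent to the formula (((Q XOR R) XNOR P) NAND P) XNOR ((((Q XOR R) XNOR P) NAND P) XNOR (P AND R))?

u1 = Q XOR R
u2 = u1 XNOR P = (Q XOR R) XNOR P
u3 = u2 NAND P = ((Q XOR R) XNOR P) NAND P
u4 = P XOR R
u5 = u3 XNOR u4 = (((Q XOR R) XNOR P) NAND P) XNOR (P XOR R)
u6 = u3 XNOR u5 = (((Q XOR R) XNOR P) NAND P) XNOR ((((Q XOR R) XNOR P) NAND P) XNOR (P XOR R))
At P=0, Q=0, R=1: circuit gives 1, formula gives 0.

No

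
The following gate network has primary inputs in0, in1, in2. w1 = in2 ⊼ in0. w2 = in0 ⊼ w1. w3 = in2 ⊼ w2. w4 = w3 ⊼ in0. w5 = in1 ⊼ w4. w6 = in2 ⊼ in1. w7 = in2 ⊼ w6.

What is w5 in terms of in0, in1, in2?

w1 = in2 ⊼ in0
w2 = in0 ⊼ w1 = in0 ⊼ (in2 ⊼ in0)
w3 = in2 ⊼ w2 = in2 ⊼ (in0 ⊼ (in2 ⊼ in0))
w4 = w3 ⊼ in0 = (in2 ⊼ (in0 ⊼ (in2 ⊼ in0))) ⊼ in0
w5 = in1 ⊼ w4 = in1 ⊼ ((in2 ⊼ (in0 ⊼ (in2 ⊼ in0))) ⊼ in0)

in1 ⊼ ((in2 ⊼ (in0 ⊼ (in2 ⊼ in0))) ⊼ in0)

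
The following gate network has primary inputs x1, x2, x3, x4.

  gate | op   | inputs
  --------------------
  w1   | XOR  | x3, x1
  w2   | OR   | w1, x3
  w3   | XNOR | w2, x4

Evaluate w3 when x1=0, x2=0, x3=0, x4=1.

0

w1 = 0 XOR 0 = 0
w2 = 0 OR 0 = 0
w3 = 0 XNOR 1 = 0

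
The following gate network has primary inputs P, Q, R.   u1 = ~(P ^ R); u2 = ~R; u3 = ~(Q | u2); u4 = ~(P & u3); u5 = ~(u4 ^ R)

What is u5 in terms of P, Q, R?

~((~(P & (~(Q | ~R)))) ^ R)

u2 = ~R
u3 = ~(Q | u2) = ~(Q | ~R)
u4 = ~(P & u3) = ~(P & (~(Q | ~R)))
u5 = ~(u4 ^ R) = ~((~(P & (~(Q | ~R)))) ^ R)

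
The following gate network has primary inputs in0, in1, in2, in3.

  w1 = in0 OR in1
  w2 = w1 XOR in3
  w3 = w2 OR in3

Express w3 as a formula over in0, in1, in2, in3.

((in0 OR in1) XOR in3) OR in3

w1 = in0 OR in1
w2 = w1 XOR in3 = (in0 OR in1) XOR in3
w3 = w2 OR in3 = ((in0 OR in1) XOR in3) OR in3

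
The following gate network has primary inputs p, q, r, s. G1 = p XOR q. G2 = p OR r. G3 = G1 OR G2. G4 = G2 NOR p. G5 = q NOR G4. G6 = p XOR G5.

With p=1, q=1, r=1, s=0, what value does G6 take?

G2 = 1 OR 1 = 1
G4 = 1 NOR 1 = 0
G5 = 1 NOR 0 = 0
G6 = 1 XOR 0 = 1

1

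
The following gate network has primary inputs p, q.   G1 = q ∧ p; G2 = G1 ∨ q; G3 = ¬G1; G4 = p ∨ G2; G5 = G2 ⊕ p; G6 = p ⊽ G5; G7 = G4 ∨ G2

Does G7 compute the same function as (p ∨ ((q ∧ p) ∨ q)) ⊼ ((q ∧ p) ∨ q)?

G1 = q ∧ p
G2 = G1 ∨ q = (q ∧ p) ∨ q
G4 = p ∨ G2 = p ∨ ((q ∧ p) ∨ q)
G7 = G4 ∨ G2 = (p ∨ ((q ∧ p) ∨ q)) ∨ ((q ∧ p) ∨ q)
At p=0, q=0: circuit gives 0, formula gives 1.

No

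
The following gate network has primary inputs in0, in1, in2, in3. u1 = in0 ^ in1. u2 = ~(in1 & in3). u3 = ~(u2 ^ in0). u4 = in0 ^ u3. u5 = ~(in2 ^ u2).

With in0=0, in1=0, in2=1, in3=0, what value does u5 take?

1

u2 = ~(0 & 0) = 1
u5 = ~(1 ^ 1) = 1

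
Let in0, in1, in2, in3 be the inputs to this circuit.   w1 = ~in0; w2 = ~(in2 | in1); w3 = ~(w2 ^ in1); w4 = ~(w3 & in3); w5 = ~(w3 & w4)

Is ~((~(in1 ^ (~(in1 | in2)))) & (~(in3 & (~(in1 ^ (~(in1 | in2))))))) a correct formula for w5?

Yes

w2 = ~(in2 | in1)
w3 = ~(w2 ^ in1) = ~((~(in2 | in1)) ^ in1)
w4 = ~(w3 & in3) = ~((~((~(in2 | in1)) ^ in1)) & in3)
w5 = ~(w3 & w4) = ~((~((~(in2 | in1)) ^ in1)) & (~((~((~(in2 | in1)) ^ in1)) & in3)))
At in0=0, in1=0, in2=1, in3=0: circuit gives 0, formula gives 0.
At in0=0, in1=0, in2=0, in3=0: circuit gives 1, formula gives 1.
Agrees on all 16 inputs.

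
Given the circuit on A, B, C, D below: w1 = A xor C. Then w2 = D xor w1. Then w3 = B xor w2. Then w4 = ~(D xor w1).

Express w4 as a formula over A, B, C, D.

w1 = A xor C
w4 = ~(D xor w1) = ~(D xor (A xor C))

~(D xor (A xor C))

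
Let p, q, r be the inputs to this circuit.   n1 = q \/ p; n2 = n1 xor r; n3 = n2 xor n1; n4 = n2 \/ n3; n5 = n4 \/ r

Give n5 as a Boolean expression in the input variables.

(((q \/ p) xor r) \/ (((q \/ p) xor r) xor (q \/ p))) \/ r

n1 = q \/ p
n2 = n1 xor r = (q \/ p) xor r
n3 = n2 xor n1 = ((q \/ p) xor r) xor (q \/ p)
n4 = n2 \/ n3 = ((q \/ p) xor r) \/ (((q \/ p) xor r) xor (q \/ p))
n5 = n4 \/ r = (((q \/ p) xor r) \/ (((q \/ p) xor r) xor (q \/ p))) \/ r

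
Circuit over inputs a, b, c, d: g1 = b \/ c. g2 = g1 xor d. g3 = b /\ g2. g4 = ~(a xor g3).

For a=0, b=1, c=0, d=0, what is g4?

0

g1 = 1 \/ 0 = 1
g2 = 1 xor 0 = 1
g3 = 1 /\ 1 = 1
g4 = ~(0 xor 1) = 0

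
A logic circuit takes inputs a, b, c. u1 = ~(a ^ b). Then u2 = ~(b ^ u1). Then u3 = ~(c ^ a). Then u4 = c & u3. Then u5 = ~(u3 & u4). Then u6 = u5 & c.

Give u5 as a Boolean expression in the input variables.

~((~(c ^ a)) & (c & (~(c ^ a))))

u3 = ~(c ^ a)
u4 = c & u3 = c & (~(c ^ a))
u5 = ~(u3 & u4) = ~((~(c ^ a)) & (c & (~(c ^ a))))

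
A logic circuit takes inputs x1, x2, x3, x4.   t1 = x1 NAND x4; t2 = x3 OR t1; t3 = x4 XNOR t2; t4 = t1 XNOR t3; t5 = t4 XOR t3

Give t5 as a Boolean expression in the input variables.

t1 = x1 NAND x4
t2 = x3 OR t1 = x3 OR (x1 NAND x4)
t3 = x4 XNOR t2 = x4 XNOR (x3 OR (x1 NAND x4))
t4 = t1 XNOR t3 = (x1 NAND x4) XNOR (x4 XNOR (x3 OR (x1 NAND x4)))
t5 = t4 XOR t3 = ((x1 NAND x4) XNOR (x4 XNOR (x3 OR (x1 NAND x4)))) XOR (x4 XNOR (x3 OR (x1 NAND x4)))

((x1 NAND x4) XNOR (x4 XNOR (x3 OR (x1 NAND x4)))) XOR (x4 XNOR (x3 OR (x1 NAND x4)))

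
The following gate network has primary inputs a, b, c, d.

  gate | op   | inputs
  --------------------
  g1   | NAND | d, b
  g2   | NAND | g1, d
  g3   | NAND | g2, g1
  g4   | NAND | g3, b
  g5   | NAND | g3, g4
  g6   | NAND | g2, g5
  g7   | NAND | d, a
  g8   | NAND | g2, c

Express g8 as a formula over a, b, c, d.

((d NAND b) NAND d) NAND c

g1 = d NAND b
g2 = g1 NAND d = (d NAND b) NAND d
g8 = g2 NAND c = ((d NAND b) NAND d) NAND c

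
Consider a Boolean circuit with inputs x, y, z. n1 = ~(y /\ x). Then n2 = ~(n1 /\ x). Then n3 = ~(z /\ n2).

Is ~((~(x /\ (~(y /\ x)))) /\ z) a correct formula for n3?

n1 = ~(y /\ x)
n2 = ~(n1 /\ x) = ~((~(y /\ x)) /\ x)
n3 = ~(z /\ n2) = ~(z /\ (~((~(y /\ x)) /\ x)))
At x=0, y=0, z=1: circuit gives 0, formula gives 0.
At x=0, y=0, z=0: circuit gives 1, formula gives 1.
Agrees on all 8 inputs.

Yes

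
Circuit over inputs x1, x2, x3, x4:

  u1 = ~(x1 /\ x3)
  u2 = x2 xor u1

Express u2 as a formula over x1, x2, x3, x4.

u1 = ~(x1 /\ x3)
u2 = x2 xor u1 = x2 xor (~(x1 /\ x3))

x2 xor (~(x1 /\ x3))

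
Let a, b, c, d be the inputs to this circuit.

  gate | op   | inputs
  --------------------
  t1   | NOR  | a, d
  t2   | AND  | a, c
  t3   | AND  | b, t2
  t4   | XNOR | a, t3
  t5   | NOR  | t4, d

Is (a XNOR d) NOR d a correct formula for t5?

No

t2 = a AND c
t3 = b AND t2 = b AND (a AND c)
t4 = a XNOR t3 = a XNOR (b AND (a AND c))
t5 = t4 NOR d = (a XNOR (b AND (a AND c))) NOR d
At a=1, b=1, c=1, d=0: circuit gives 0, formula gives 1.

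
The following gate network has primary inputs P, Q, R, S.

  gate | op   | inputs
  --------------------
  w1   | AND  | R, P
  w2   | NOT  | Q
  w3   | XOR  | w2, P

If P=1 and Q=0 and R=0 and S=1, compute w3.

0

w2 = NOT 0 = 1
w3 = 1 XOR 1 = 0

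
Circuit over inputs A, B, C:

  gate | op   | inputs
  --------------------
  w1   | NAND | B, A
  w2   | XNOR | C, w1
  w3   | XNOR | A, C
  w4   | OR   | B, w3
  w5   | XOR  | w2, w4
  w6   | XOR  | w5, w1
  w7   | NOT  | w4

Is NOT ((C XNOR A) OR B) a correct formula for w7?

Yes

w3 = A XNOR C
w4 = B OR w3 = B OR (A XNOR C)
w7 = NOT w4 = NOT (B OR (A XNOR C))
At A=0, B=0, C=0: circuit gives 0, formula gives 0.
At A=0, B=0, C=1: circuit gives 1, formula gives 1.
Agrees on all 8 inputs.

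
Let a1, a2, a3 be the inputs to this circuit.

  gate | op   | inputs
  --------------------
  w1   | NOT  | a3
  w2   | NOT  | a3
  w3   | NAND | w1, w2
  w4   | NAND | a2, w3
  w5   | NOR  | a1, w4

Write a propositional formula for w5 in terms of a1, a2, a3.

a1 NOR (a2 NAND (NOT a3 NAND NOT a3))

w1 = NOT a3
w2 = NOT a3
w3 = w1 NAND w2 = NOT a3 NAND NOT a3
w4 = a2 NAND w3 = a2 NAND (NOT a3 NAND NOT a3)
w5 = a1 NOR w4 = a1 NOR (a2 NAND (NOT a3 NAND NOT a3))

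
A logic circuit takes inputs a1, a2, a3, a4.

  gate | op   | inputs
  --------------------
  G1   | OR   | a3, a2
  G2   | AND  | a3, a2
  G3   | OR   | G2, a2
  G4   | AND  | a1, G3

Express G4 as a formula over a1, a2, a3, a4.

a1 AND ((a3 AND a2) OR a2)

G2 = a3 AND a2
G3 = G2 OR a2 = (a3 AND a2) OR a2
G4 = a1 AND G3 = a1 AND ((a3 AND a2) OR a2)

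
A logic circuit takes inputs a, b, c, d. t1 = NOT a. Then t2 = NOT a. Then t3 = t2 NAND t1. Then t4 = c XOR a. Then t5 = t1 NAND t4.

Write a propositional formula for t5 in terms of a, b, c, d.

t1 = NOT a
t4 = c XOR a
t5 = t1 NAND t4 = NOT a NAND (c XOR a)

NOT a NAND (c XOR a)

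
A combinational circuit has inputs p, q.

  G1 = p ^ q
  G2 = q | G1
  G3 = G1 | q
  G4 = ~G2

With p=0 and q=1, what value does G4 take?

G1 = 0 ^ 1 = 1
G2 = 1 | 1 = 1
G4 = ~1 = 0

0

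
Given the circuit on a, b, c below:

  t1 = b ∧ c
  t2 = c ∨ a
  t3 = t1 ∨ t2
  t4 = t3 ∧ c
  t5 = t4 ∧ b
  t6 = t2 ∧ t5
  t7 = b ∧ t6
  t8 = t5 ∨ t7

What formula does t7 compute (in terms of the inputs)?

b ∧ ((c ∨ a) ∧ ((((b ∧ c) ∨ (c ∨ a)) ∧ c) ∧ b))

t1 = b ∧ c
t2 = c ∨ a
t3 = t1 ∨ t2 = (b ∧ c) ∨ (c ∨ a)
t4 = t3 ∧ c = ((b ∧ c) ∨ (c ∨ a)) ∧ c
t5 = t4 ∧ b = (((b ∧ c) ∨ (c ∨ a)) ∧ c) ∧ b
t6 = t2 ∧ t5 = (c ∨ a) ∧ ((((b ∧ c) ∨ (c ∨ a)) ∧ c) ∧ b)
t7 = b ∧ t6 = b ∧ ((c ∨ a) ∧ ((((b ∧ c) ∨ (c ∨ a)) ∧ c) ∧ b))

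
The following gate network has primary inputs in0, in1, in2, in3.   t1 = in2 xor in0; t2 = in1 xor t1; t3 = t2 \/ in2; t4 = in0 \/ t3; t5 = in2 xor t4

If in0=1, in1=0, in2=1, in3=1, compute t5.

0

t1 = 1 xor 1 = 0
t2 = 0 xor 0 = 0
t3 = 0 \/ 1 = 1
t4 = 1 \/ 1 = 1
t5 = 1 xor 1 = 0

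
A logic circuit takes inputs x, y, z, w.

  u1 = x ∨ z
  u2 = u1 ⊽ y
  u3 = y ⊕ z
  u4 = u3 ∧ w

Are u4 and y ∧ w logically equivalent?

u3 = y ⊕ z
u4 = u3 ∧ w = (y ⊕ z) ∧ w
At x=0, y=0, z=1, w=1: circuit gives 1, formula gives 0.

No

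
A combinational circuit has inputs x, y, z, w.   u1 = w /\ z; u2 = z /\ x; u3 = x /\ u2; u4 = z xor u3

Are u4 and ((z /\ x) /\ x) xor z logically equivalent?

Yes

u2 = z /\ x
u3 = x /\ u2 = x /\ (z /\ x)
u4 = z xor u3 = z xor (x /\ (z /\ x))
At x=0, y=0, z=0, w=0: circuit gives 0, formula gives 0.
At x=0, y=0, z=1, w=0: circuit gives 1, formula gives 1.
Agrees on all 16 inputs.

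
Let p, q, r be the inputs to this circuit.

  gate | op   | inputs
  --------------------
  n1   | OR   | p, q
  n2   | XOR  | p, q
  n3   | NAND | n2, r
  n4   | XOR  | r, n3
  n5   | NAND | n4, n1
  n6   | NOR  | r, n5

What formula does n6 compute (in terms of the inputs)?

r NOR ((r XOR ((p XOR q) NAND r)) NAND (p OR q))

n1 = p OR q
n2 = p XOR q
n3 = n2 NAND r = (p XOR q) NAND r
n4 = r XOR n3 = r XOR ((p XOR q) NAND r)
n5 = n4 NAND n1 = (r XOR ((p XOR q) NAND r)) NAND (p OR q)
n6 = r NOR n5 = r NOR ((r XOR ((p XOR q) NAND r)) NAND (p OR q))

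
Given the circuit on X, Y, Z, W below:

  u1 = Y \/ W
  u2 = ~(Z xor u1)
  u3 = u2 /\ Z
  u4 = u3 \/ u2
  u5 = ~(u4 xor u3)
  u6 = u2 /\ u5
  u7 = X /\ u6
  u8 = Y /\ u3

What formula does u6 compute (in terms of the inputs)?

(~(Z xor (Y \/ W))) /\ (~((((~(Z xor (Y \/ W))) /\ Z) \/ (~(Z xor (Y \/ W)))) xor ((~(Z xor (Y \/ W))) /\ Z)))

u1 = Y \/ W
u2 = ~(Z xor u1) = ~(Z xor (Y \/ W))
u3 = u2 /\ Z = (~(Z xor (Y \/ W))) /\ Z
u4 = u3 \/ u2 = ((~(Z xor (Y \/ W))) /\ Z) \/ (~(Z xor (Y \/ W)))
u5 = ~(u4 xor u3) = ~((((~(Z xor (Y \/ W))) /\ Z) \/ (~(Z xor (Y \/ W)))) xor ((~(Z xor (Y \/ W))) /\ Z))
u6 = u2 /\ u5 = (~(Z xor (Y \/ W))) /\ (~((((~(Z xor (Y \/ W))) /\ Z) \/ (~(Z xor (Y \/ W)))) xor ((~(Z xor (Y \/ W))) /\ Z)))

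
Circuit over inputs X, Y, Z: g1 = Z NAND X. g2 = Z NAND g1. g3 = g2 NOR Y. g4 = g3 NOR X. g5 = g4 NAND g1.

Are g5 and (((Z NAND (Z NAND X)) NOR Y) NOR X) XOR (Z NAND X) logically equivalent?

g1 = Z NAND X
g2 = Z NAND g1 = Z NAND (Z NAND X)
g3 = g2 NOR Y = (Z NAND (Z NAND X)) NOR Y
g4 = g3 NOR X = ((Z NAND (Z NAND X)) NOR Y) NOR X
g5 = g4 NAND g1 = (((Z NAND (Z NAND X)) NOR Y) NOR X) NAND (Z NAND X)
At X=1, Y=0, Z=1: circuit gives 1, formula gives 0.

No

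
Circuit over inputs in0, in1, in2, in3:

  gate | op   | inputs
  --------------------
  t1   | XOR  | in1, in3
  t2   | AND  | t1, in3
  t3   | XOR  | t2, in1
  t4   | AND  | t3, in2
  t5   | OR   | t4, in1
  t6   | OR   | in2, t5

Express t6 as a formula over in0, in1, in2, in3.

t1 = in1 XOR in3
t2 = t1 AND in3 = (in1 XOR in3) AND in3
t3 = t2 XOR in1 = ((in1 XOR in3) AND in3) XOR in1
t4 = t3 AND in2 = (((in1 XOR in3) AND in3) XOR in1) AND in2
t5 = t4 OR in1 = ((((in1 XOR in3) AND in3) XOR in1) AND in2) OR in1
t6 = in2 OR t5 = in2 OR (((((in1 XOR in3) AND in3) XOR in1) AND in2) OR in1)

in2 OR (((((in1 XOR in3) AND in3) XOR in1) AND in2) OR in1)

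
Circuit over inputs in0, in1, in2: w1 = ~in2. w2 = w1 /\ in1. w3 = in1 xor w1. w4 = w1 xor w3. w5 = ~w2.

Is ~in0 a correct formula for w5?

No

w1 = ~in2
w2 = w1 /\ in1 = ~in2 /\ in1
w5 = ~w2 = ~(~in2 /\ in1)
At in0=0, in1=1, in2=0: circuit gives 0, formula gives 1.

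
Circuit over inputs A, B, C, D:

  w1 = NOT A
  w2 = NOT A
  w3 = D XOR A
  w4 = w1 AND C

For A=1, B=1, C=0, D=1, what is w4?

0

w1 = NOT 1 = 0
w4 = 0 AND 0 = 0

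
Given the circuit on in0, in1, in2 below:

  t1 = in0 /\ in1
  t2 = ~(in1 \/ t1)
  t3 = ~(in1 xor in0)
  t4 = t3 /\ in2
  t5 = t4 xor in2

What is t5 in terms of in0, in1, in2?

((~(in1 xor in0)) /\ in2) xor in2

t3 = ~(in1 xor in0)
t4 = t3 /\ in2 = (~(in1 xor in0)) /\ in2
t5 = t4 xor in2 = ((~(in1 xor in0)) /\ in2) xor in2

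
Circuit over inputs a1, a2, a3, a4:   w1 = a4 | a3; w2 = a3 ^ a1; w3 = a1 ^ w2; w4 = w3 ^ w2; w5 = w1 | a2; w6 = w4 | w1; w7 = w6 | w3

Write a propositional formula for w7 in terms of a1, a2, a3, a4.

w1 = a4 | a3
w2 = a3 ^ a1
w3 = a1 ^ w2 = a1 ^ (a3 ^ a1)
w4 = w3 ^ w2 = (a1 ^ (a3 ^ a1)) ^ (a3 ^ a1)
w6 = w4 | w1 = ((a1 ^ (a3 ^ a1)) ^ (a3 ^ a1)) | (a4 | a3)
w7 = w6 | w3 = (((a1 ^ (a3 ^ a1)) ^ (a3 ^ a1)) | (a4 | a3)) | (a1 ^ (a3 ^ a1))

(((a1 ^ (a3 ^ a1)) ^ (a3 ^ a1)) | (a4 | a3)) | (a1 ^ (a3 ^ a1))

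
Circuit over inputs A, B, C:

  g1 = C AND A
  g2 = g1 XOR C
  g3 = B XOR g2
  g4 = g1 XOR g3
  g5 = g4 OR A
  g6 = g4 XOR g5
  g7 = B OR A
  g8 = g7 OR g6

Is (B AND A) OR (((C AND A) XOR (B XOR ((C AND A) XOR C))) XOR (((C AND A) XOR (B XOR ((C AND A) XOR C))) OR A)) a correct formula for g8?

No

g1 = C AND A
g2 = g1 XOR C = (C AND A) XOR C
g3 = B XOR g2 = B XOR ((C AND A) XOR C)
g4 = g1 XOR g3 = (C AND A) XOR (B XOR ((C AND A) XOR C))
g5 = g4 OR A = ((C AND A) XOR (B XOR ((C AND A) XOR C))) OR A
g6 = g4 XOR g5 = ((C AND A) XOR (B XOR ((C AND A) XOR C))) XOR (((C AND A) XOR (B XOR ((C AND A) XOR C))) OR A)
g7 = B OR A
g8 = g7 OR g6 = (B OR A) OR (((C AND A) XOR (B XOR ((C AND A) XOR C))) XOR (((C AND A) XOR (B XOR ((C AND A) XOR C))) OR A))
At A=0, B=1, C=0: circuit gives 1, formula gives 0.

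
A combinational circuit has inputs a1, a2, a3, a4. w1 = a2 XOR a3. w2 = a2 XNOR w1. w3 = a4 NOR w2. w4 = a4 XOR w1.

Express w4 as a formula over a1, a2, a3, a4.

a4 XOR (a2 XOR a3)

w1 = a2 XOR a3
w4 = a4 XOR w1 = a4 XOR (a2 XOR a3)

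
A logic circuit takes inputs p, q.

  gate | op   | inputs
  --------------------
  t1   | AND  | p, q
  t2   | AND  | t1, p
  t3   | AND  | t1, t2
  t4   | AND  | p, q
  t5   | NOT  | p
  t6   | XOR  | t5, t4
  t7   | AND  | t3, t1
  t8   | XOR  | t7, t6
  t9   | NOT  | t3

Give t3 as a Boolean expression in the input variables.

(p AND q) AND ((p AND q) AND p)

t1 = p AND q
t2 = t1 AND p = (p AND q) AND p
t3 = t1 AND t2 = (p AND q) AND ((p AND q) AND p)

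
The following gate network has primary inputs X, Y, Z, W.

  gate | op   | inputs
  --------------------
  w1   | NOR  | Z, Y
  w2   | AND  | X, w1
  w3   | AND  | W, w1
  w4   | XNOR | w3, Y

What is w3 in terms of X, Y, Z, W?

w1 = Z NOR Y
w3 = W AND w1 = W AND (Z NOR Y)

W AND (Z NOR Y)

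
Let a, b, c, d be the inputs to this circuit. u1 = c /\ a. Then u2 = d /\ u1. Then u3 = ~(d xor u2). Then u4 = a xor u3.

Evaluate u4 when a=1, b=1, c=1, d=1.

0

u1 = 1 /\ 1 = 1
u2 = 1 /\ 1 = 1
u3 = ~(1 xor 1) = 1
u4 = 1 xor 1 = 0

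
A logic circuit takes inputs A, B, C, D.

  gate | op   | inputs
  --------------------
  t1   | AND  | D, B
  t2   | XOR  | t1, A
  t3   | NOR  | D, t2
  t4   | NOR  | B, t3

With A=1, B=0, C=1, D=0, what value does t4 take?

1

t1 = 0 AND 0 = 0
t2 = 0 XOR 1 = 1
t3 = 0 NOR 1 = 0
t4 = 0 NOR 0 = 1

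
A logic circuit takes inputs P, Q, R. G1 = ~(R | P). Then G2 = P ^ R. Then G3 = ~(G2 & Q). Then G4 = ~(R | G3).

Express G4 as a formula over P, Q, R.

G2 = P ^ R
G3 = ~(G2 & Q) = ~((P ^ R) & Q)
G4 = ~(R | G3) = ~(R | (~((P ^ R) & Q)))

~(R | (~((P ^ R) & Q)))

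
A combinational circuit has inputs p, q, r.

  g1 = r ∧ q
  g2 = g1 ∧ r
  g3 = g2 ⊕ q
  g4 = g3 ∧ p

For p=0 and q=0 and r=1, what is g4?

0

g1 = 1 ∧ 0 = 0
g2 = 0 ∧ 1 = 0
g3 = 0 ⊕ 0 = 0
g4 = 0 ∧ 0 = 0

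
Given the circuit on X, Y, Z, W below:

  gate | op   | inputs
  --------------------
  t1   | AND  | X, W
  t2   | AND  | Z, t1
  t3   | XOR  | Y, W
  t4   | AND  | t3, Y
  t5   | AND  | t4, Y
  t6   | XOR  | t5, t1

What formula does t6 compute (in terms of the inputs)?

(((Y XOR W) AND Y) AND Y) XOR (X AND W)

t1 = X AND W
t3 = Y XOR W
t4 = t3 AND Y = (Y XOR W) AND Y
t5 = t4 AND Y = ((Y XOR W) AND Y) AND Y
t6 = t5 XOR t1 = (((Y XOR W) AND Y) AND Y) XOR (X AND W)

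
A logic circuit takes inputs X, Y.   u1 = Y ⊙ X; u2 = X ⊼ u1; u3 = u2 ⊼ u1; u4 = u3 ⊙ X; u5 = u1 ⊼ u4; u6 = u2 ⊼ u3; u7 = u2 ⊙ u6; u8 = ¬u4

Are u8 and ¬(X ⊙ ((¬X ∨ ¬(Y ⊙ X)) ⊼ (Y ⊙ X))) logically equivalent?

u1 = Y ⊙ X
u2 = X ⊼ u1 = X ⊼ (Y ⊙ X)
u3 = u2 ⊼ u1 = (X ⊼ (Y ⊙ X)) ⊼ (Y ⊙ X)
u4 = u3 ⊙ X = ((X ⊼ (Y ⊙ X)) ⊼ (Y ⊙ X)) ⊙ X
u8 = ¬u4 = ¬(((X ⊼ (Y ⊙ X)) ⊼ (Y ⊙ X)) ⊙ X)
At X=0, Y=0: circuit gives 0, formula gives 0.
At X=0, Y=1: circuit gives 1, formula gives 1.
Agrees on all 4 inputs.

Yes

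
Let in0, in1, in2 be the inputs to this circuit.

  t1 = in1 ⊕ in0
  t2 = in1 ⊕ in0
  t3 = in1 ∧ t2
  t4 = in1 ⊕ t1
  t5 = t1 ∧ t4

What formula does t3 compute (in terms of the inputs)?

t2 = in1 ⊕ in0
t3 = in1 ∧ t2 = in1 ∧ (in1 ⊕ in0)

in1 ∧ (in1 ⊕ in0)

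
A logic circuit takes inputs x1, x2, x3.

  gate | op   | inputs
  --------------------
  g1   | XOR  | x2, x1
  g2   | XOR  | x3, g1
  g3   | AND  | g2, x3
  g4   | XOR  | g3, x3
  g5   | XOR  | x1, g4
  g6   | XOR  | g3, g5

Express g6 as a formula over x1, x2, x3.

g1 = x2 XOR x1
g2 = x3 XOR g1 = x3 XOR (x2 XOR x1)
g3 = g2 AND x3 = (x3 XOR (x2 XOR x1)) AND x3
g4 = g3 XOR x3 = ((x3 XOR (x2 XOR x1)) AND x3) XOR x3
g5 = x1 XOR g4 = x1 XOR (((x3 XOR (x2 XOR x1)) AND x3) XOR x3)
g6 = g3 XOR g5 = ((x3 XOR (x2 XOR x1)) AND x3) XOR (x1 XOR (((x3 XOR (x2 XOR x1)) AND x3) XOR x3))

((x3 XOR (x2 XOR x1)) AND x3) XOR (x1 XOR (((x3 XOR (x2 XOR x1)) AND x3) XOR x3))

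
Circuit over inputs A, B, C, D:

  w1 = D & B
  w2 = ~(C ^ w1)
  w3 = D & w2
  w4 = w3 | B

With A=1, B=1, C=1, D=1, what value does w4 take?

w1 = 1 & 1 = 1
w2 = ~(1 ^ 1) = 1
w3 = 1 & 1 = 1
w4 = 1 | 1 = 1

1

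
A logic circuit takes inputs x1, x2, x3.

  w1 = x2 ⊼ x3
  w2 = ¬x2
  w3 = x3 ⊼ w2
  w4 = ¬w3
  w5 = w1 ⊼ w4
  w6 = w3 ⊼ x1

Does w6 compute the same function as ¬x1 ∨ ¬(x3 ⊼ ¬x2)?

w2 = ¬x2
w3 = x3 ⊼ w2 = x3 ⊼ ¬x2
w6 = w3 ⊼ x1 = (x3 ⊼ ¬x2) ⊼ x1
At x1=1, x2=0, x3=0: circuit gives 0, formula gives 0.
At x1=0, x2=0, x3=0: circuit gives 1, formula gives 1.
Agrees on all 8 inputs.

Yes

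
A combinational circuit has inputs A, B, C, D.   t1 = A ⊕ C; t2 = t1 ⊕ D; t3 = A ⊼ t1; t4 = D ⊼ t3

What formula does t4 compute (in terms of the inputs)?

D ⊼ (A ⊼ (A ⊕ C))

t1 = A ⊕ C
t3 = A ⊼ t1 = A ⊼ (A ⊕ C)
t4 = D ⊼ t3 = D ⊼ (A ⊼ (A ⊕ C))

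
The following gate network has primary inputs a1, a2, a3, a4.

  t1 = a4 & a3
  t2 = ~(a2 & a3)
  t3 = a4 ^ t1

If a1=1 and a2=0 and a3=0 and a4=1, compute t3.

t1 = 1 & 0 = 0
t3 = 1 ^ 0 = 1

1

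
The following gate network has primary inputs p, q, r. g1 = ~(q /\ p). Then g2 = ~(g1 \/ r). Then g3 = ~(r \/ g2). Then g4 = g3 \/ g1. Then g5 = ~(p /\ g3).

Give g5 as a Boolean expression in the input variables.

~(p /\ (~(r \/ (~((~(q /\ p)) \/ r)))))

g1 = ~(q /\ p)
g2 = ~(g1 \/ r) = ~((~(q /\ p)) \/ r)
g3 = ~(r \/ g2) = ~(r \/ (~((~(q /\ p)) \/ r)))
g5 = ~(p /\ g3) = ~(p /\ (~(r \/ (~((~(q /\ p)) \/ r)))))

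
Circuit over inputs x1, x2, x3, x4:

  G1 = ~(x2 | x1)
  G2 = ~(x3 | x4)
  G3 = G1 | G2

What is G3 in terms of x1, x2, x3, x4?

(~(x2 | x1)) | (~(x3 | x4))

G1 = ~(x2 | x1)
G2 = ~(x3 | x4)
G3 = G1 | G2 = (~(x2 | x1)) | (~(x3 | x4))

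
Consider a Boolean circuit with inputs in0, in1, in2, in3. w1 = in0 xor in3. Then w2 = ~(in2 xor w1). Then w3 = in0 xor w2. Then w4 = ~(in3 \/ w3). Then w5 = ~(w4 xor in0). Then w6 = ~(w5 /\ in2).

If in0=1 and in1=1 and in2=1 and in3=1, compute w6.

1

w1 = 1 xor 1 = 0
w2 = ~(1 xor 0) = 0
w3 = 1 xor 0 = 1
w4 = ~(1 \/ 1) = 0
w5 = ~(0 xor 1) = 0
w6 = ~(0 /\ 1) = 1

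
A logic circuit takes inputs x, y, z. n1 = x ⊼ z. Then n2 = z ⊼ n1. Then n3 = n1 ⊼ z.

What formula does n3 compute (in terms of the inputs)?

(x ⊼ z) ⊼ z

n1 = x ⊼ z
n3 = n1 ⊼ z = (x ⊼ z) ⊼ z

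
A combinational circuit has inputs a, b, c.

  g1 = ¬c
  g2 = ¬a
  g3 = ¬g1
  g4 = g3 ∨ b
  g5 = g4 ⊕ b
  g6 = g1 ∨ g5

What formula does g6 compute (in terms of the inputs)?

g1 = ¬c
g3 = ¬g1 = ¬¬c
g4 = g3 ∨ b = ¬¬c ∨ b
g5 = g4 ⊕ b = (¬¬c ∨ b) ⊕ b
g6 = g1 ∨ g5 = ¬c ∨ ((¬¬c ∨ b) ⊕ b)

¬c ∨ ((¬¬c ∨ b) ⊕ b)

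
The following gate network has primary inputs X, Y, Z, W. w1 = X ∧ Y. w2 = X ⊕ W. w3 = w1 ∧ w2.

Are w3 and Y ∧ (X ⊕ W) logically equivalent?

w1 = X ∧ Y
w2 = X ⊕ W
w3 = w1 ∧ w2 = (X ∧ Y) ∧ (X ⊕ W)
At X=0, Y=1, Z=0, W=1: circuit gives 0, formula gives 1.

No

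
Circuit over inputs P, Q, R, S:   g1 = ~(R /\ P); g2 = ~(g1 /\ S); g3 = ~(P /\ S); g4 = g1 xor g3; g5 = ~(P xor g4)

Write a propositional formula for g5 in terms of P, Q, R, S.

~(P xor ((~(R /\ P)) xor (~(P /\ S))))

g1 = ~(R /\ P)
g3 = ~(P /\ S)
g4 = g1 xor g3 = (~(R /\ P)) xor (~(P /\ S))
g5 = ~(P xor g4) = ~(P xor ((~(R /\ P)) xor (~(P /\ S))))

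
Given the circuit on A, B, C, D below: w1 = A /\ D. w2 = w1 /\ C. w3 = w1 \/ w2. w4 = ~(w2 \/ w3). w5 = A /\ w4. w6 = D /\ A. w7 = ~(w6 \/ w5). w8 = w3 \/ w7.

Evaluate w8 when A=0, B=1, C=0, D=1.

w1 = 0 /\ 1 = 0
w2 = 0 /\ 0 = 0
w3 = 0 \/ 0 = 0
w4 = ~(0 \/ 0) = 1
w5 = 0 /\ 1 = 0
w6 = 1 /\ 0 = 0
w7 = ~(0 \/ 0) = 1
w8 = 0 \/ 1 = 1

1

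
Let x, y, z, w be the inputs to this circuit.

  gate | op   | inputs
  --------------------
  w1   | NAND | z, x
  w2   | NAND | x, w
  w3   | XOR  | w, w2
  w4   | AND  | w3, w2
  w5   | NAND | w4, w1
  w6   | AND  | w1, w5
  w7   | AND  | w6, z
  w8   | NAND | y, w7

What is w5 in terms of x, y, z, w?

w1 = z NAND x
w2 = x NAND w
w3 = w XOR w2 = w XOR (x NAND w)
w4 = w3 AND w2 = (w XOR (x NAND w)) AND (x NAND w)
w5 = w4 NAND w1 = ((w XOR (x NAND w)) AND (x NAND w)) NAND (z NAND x)

((w XOR (x NAND w)) AND (x NAND w)) NAND (z NAND x)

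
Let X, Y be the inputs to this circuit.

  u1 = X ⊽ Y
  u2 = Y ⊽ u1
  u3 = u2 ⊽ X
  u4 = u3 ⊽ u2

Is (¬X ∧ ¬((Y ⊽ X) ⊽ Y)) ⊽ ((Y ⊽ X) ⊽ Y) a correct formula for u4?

Yes

u1 = X ⊽ Y
u2 = Y ⊽ u1 = Y ⊽ (X ⊽ Y)
u3 = u2 ⊽ X = (Y ⊽ (X ⊽ Y)) ⊽ X
u4 = u3 ⊽ u2 = ((Y ⊽ (X ⊽ Y)) ⊽ X) ⊽ (Y ⊽ (X ⊽ Y))
At X=0, Y=0: circuit gives 0, formula gives 0.
At X=1, Y=1: circuit gives 1, formula gives 1.
Agrees on all 4 inputs.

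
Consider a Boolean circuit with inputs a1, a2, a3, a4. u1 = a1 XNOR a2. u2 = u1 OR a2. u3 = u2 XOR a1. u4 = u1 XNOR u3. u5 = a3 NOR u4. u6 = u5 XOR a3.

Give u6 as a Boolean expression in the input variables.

(a3 NOR ((a1 XNOR a2) XNOR (((a1 XNOR a2) OR a2) XOR a1))) XOR a3

u1 = a1 XNOR a2
u2 = u1 OR a2 = (a1 XNOR a2) OR a2
u3 = u2 XOR a1 = ((a1 XNOR a2) OR a2) XOR a1
u4 = u1 XNOR u3 = (a1 XNOR a2) XNOR (((a1 XNOR a2) OR a2) XOR a1)
u5 = a3 NOR u4 = a3 NOR ((a1 XNOR a2) XNOR (((a1 XNOR a2) OR a2) XOR a1))
u6 = u5 XOR a3 = (a3 NOR ((a1 XNOR a2) XNOR (((a1 XNOR a2) OR a2) XOR a1))) XOR a3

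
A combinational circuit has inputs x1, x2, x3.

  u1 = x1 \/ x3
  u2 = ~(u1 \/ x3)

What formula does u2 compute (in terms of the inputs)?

~((x1 \/ x3) \/ x3)

u1 = x1 \/ x3
u2 = ~(u1 \/ x3) = ~((x1 \/ x3) \/ x3)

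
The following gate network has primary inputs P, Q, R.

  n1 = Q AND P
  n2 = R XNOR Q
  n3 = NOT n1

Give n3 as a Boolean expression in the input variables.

NOT (Q AND P)

n1 = Q AND P
n3 = NOT n1 = NOT (Q AND P)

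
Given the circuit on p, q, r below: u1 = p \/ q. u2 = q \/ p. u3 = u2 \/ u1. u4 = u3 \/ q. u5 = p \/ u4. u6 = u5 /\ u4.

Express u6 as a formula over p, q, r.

u1 = p \/ q
u2 = q \/ p
u3 = u2 \/ u1 = (q \/ p) \/ (p \/ q)
u4 = u3 \/ q = ((q \/ p) \/ (p \/ q)) \/ q
u5 = p \/ u4 = p \/ (((q \/ p) \/ (p \/ q)) \/ q)
u6 = u5 /\ u4 = (p \/ (((q \/ p) \/ (p \/ q)) \/ q)) /\ (((q \/ p) \/ (p \/ q)) \/ q)

(p \/ (((q \/ p) \/ (p \/ q)) \/ q)) /\ (((q \/ p) \/ (p \/ q)) \/ q)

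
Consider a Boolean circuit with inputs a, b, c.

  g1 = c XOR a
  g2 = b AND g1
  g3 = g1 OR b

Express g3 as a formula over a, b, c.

g1 = c XOR a
g3 = g1 OR b = (c XOR a) OR b

(c XOR a) OR b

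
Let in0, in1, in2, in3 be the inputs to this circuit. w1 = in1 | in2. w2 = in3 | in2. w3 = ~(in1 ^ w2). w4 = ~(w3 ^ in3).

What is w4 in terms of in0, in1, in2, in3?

~((~(in1 ^ (in3 | in2))) ^ in3)

w2 = in3 | in2
w3 = ~(in1 ^ w2) = ~(in1 ^ (in3 | in2))
w4 = ~(w3 ^ in3) = ~((~(in1 ^ (in3 | in2))) ^ in3)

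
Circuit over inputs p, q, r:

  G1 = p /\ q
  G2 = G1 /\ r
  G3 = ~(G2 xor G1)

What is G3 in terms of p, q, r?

G1 = p /\ q
G2 = G1 /\ r = (p /\ q) /\ r
G3 = ~(G2 xor G1) = ~(((p /\ q) /\ r) xor (p /\ q))

~(((p /\ q) /\ r) xor (p /\ q))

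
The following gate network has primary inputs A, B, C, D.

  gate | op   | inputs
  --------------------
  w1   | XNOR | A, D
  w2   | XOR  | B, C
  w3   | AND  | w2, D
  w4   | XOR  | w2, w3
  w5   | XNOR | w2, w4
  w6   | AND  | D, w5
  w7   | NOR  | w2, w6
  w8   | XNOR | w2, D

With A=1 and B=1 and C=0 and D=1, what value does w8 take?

w2 = 1 XOR 0 = 1
w8 = 1 XNOR 1 = 1

1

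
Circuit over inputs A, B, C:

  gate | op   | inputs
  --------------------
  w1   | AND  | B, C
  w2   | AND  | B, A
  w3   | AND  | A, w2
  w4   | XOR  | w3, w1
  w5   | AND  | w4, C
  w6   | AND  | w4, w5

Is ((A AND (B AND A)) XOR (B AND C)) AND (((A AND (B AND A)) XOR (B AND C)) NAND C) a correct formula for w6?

No

w1 = B AND C
w2 = B AND A
w3 = A AND w2 = A AND (B AND A)
w4 = w3 XOR w1 = (A AND (B AND A)) XOR (B AND C)
w5 = w4 AND C = ((A AND (B AND A)) XOR (B AND C)) AND C
w6 = w4 AND w5 = ((A AND (B AND A)) XOR (B AND C)) AND (((A AND (B AND A)) XOR (B AND C)) AND C)
At A=0, B=1, C=1: circuit gives 1, formula gives 0.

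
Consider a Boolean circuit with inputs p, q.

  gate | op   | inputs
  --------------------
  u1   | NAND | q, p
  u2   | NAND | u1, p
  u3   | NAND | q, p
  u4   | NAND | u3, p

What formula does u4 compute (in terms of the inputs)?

(q NAND p) NAND p

u3 = q NAND p
u4 = u3 NAND p = (q NAND p) NAND p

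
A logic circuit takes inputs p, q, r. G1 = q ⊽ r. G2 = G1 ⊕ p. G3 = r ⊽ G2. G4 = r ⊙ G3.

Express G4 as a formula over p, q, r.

r ⊙ (r ⊽ ((q ⊽ r) ⊕ p))

G1 = q ⊽ r
G2 = G1 ⊕ p = (q ⊽ r) ⊕ p
G3 = r ⊽ G2 = r ⊽ ((q ⊽ r) ⊕ p)
G4 = r ⊙ G3 = r ⊙ (r ⊽ ((q ⊽ r) ⊕ p))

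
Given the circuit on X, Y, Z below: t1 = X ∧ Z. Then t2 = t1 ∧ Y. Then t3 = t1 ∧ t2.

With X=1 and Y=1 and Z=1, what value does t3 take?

t1 = 1 ∧ 1 = 1
t2 = 1 ∧ 1 = 1
t3 = 1 ∧ 1 = 1

1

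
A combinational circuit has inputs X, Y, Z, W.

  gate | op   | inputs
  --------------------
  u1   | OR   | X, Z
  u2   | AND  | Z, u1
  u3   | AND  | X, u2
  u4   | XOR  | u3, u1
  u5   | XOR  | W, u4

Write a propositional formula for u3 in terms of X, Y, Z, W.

u1 = X OR Z
u2 = Z AND u1 = Z AND (X OR Z)
u3 = X AND u2 = X AND (Z AND (X OR Z))

X AND (Z AND (X OR Z))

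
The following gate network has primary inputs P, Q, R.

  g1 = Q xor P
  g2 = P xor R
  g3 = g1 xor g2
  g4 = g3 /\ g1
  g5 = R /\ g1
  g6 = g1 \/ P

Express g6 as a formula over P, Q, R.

(Q xor P) \/ P

g1 = Q xor P
g6 = g1 \/ P = (Q xor P) \/ P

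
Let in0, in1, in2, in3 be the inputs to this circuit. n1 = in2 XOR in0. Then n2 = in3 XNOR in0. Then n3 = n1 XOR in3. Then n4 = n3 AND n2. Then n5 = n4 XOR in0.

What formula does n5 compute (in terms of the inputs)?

n1 = in2 XOR in0
n2 = in3 XNOR in0
n3 = n1 XOR in3 = (in2 XOR in0) XOR in3
n4 = n3 AND n2 = ((in2 XOR in0) XOR in3) AND (in3 XNOR in0)
n5 = n4 XOR in0 = (((in2 XOR in0) XOR in3) AND (in3 XNOR in0)) XOR in0

(((in2 XOR in0) XOR in3) AND (in3 XNOR in0)) XOR in0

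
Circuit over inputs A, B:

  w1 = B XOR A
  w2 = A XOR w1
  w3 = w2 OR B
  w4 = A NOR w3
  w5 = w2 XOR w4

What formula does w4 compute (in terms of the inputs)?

A NOR ((A XOR (B XOR A)) OR B)

w1 = B XOR A
w2 = A XOR w1 = A XOR (B XOR A)
w3 = w2 OR B = (A XOR (B XOR A)) OR B
w4 = A NOR w3 = A NOR ((A XOR (B XOR A)) OR B)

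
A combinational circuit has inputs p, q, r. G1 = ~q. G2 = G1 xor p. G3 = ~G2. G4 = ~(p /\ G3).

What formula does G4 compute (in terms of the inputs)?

G1 = ~q
G2 = G1 xor p = ~q xor p
G3 = ~G2 = ~(~q xor p)
G4 = ~(p /\ G3) = ~(p /\ ~(~q xor p))

~(p /\ ~(~q xor p))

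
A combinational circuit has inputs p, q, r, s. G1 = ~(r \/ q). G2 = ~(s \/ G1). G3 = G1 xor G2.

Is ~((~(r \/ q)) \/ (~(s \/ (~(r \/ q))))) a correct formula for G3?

No

G1 = ~(r \/ q)
G2 = ~(s \/ G1) = ~(s \/ (~(r \/ q)))
G3 = G1 xor G2 = (~(r \/ q)) xor (~(s \/ (~(r \/ q))))
At p=0, q=0, r=0, s=0: circuit gives 1, formula gives 0.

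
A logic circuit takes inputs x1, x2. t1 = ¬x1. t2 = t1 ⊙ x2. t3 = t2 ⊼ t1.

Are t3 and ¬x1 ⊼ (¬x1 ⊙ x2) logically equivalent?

Yes

t1 = ¬x1
t2 = t1 ⊙ x2 = ¬x1 ⊙ x2
t3 = t2 ⊼ t1 = (¬x1 ⊙ x2) ⊼ ¬x1
At x1=0, x2=1: circuit gives 0, formula gives 0.
At x1=0, x2=0: circuit gives 1, formula gives 1.
Agrees on all 4 inputs.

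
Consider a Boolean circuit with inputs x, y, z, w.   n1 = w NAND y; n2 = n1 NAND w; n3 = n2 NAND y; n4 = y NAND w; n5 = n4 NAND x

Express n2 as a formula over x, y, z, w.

(w NAND y) NAND w

n1 = w NAND y
n2 = n1 NAND w = (w NAND y) NAND w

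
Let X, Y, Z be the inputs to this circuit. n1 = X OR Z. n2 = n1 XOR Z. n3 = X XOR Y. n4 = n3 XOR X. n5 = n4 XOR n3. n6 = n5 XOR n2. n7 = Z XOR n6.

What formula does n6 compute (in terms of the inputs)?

n1 = X OR Z
n2 = n1 XOR Z = (X OR Z) XOR Z
n3 = X XOR Y
n4 = n3 XOR X = (X XOR Y) XOR X
n5 = n4 XOR n3 = ((X XOR Y) XOR X) XOR (X XOR Y)
n6 = n5 XOR n2 = (((X XOR Y) XOR X) XOR (X XOR Y)) XOR ((X OR Z) XOR Z)

(((X XOR Y) XOR X) XOR (X XOR Y)) XOR ((X OR Z) XOR Z)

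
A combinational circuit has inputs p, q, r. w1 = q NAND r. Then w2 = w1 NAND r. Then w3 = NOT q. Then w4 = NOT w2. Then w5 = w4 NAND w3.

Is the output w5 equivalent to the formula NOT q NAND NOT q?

No

w1 = q NAND r
w2 = w1 NAND r = (q NAND r) NAND r
w3 = NOT q
w4 = NOT w2 = NOT ((q NAND r) NAND r)
w5 = w4 NAND w3 = NOT ((q NAND r) NAND r) NAND NOT q
At p=0, q=0, r=0: circuit gives 1, formula gives 0.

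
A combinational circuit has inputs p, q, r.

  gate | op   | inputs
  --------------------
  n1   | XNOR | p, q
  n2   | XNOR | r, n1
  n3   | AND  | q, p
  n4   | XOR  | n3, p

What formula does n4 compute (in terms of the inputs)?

(q AND p) XOR p

n3 = q AND p
n4 = n3 XOR p = (q AND p) XOR p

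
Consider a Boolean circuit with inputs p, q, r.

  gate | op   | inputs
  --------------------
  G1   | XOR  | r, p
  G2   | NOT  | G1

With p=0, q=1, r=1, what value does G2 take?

0

G1 = 1 XOR 0 = 1
G2 = NOT 1 = 0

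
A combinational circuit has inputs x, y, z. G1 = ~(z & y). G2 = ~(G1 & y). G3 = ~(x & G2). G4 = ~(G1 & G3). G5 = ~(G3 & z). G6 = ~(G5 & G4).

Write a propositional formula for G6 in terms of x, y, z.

G1 = ~(z & y)
G2 = ~(G1 & y) = ~((~(z & y)) & y)
G3 = ~(x & G2) = ~(x & (~((~(z & y)) & y)))
G4 = ~(G1 & G3) = ~((~(z & y)) & (~(x & (~((~(z & y)) & y)))))
G5 = ~(G3 & z) = ~((~(x & (~((~(z & y)) & y)))) & z)
G6 = ~(G5 & G4) = ~((~((~(x & (~((~(z & y)) & y)))) & z)) & (~((~(z & y)) & (~(x & (~((~(z & y)) & y)))))))

~((~((~(x & (~((~(z & y)) & y)))) & z)) & (~((~(z & y)) & (~(x & (~((~(z & y)) & y)))))))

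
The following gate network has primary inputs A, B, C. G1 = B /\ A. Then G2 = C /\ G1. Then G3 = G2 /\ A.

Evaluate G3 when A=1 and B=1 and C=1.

G1 = 1 /\ 1 = 1
G2 = 1 /\ 1 = 1
G3 = 1 /\ 1 = 1

1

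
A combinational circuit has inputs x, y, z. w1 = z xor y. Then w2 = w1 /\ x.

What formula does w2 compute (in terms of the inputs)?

w1 = z xor y
w2 = w1 /\ x = (z xor y) /\ x

(z xor y) /\ x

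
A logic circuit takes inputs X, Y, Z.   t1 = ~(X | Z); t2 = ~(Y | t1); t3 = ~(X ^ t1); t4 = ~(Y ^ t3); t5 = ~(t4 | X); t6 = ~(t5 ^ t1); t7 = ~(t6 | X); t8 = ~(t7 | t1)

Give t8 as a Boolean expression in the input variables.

~((~((~((~((~(Y ^ (~(X ^ (~(X | Z)))))) | X)) ^ (~(X | Z)))) | X)) | (~(X | Z)))

t1 = ~(X | Z)
t3 = ~(X ^ t1) = ~(X ^ (~(X | Z)))
t4 = ~(Y ^ t3) = ~(Y ^ (~(X ^ (~(X | Z)))))
t5 = ~(t4 | X) = ~((~(Y ^ (~(X ^ (~(X | Z)))))) | X)
t6 = ~(t5 ^ t1) = ~((~((~(Y ^ (~(X ^ (~(X | Z)))))) | X)) ^ (~(X | Z)))
t7 = ~(t6 | X) = ~((~((~((~(Y ^ (~(X ^ (~(X | Z)))))) | X)) ^ (~(X | Z)))) | X)
t8 = ~(t7 | t1) = ~((~((~((~((~(Y ^ (~(X ^ (~(X | Z)))))) | X)) ^ (~(X | Z)))) | X)) | (~(X | Z)))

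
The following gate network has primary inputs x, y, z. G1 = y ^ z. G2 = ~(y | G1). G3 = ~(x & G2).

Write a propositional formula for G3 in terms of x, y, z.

G1 = y ^ z
G2 = ~(y | G1) = ~(y | (y ^ z))
G3 = ~(x & G2) = ~(x & (~(y | (y ^ z))))

~(x & (~(y | (y ^ z))))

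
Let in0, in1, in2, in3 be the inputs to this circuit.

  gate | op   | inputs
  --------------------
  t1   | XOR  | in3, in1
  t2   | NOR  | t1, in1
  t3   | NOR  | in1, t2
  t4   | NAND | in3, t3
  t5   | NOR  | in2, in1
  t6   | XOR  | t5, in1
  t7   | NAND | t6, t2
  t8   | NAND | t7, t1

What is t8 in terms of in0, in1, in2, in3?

t1 = in3 XOR in1
t2 = t1 NOR in1 = (in3 XOR in1) NOR in1
t5 = in2 NOR in1
t6 = t5 XOR in1 = (in2 NOR in1) XOR in1
t7 = t6 NAND t2 = ((in2 NOR in1) XOR in1) NAND ((in3 XOR in1) NOR in1)
t8 = t7 NAND t1 = (((in2 NOR in1) XOR in1) NAND ((in3 XOR in1) NOR in1)) NAND (in3 XOR in1)

(((in2 NOR in1) XOR in1) NAND ((in3 XOR in1) NOR in1)) NAND (in3 XOR in1)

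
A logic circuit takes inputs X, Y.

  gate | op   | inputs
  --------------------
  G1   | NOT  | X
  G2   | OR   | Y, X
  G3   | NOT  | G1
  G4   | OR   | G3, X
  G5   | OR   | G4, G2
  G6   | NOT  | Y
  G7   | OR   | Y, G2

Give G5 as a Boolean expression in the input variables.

G1 = NOT X
G2 = Y OR X
G3 = NOT G1 = NOT NOT X
G4 = G3 OR X = NOT NOT X OR X
G5 = G4 OR G2 = (NOT NOT X OR X) OR (Y OR X)

(NOT NOT X OR X) OR (Y OR X)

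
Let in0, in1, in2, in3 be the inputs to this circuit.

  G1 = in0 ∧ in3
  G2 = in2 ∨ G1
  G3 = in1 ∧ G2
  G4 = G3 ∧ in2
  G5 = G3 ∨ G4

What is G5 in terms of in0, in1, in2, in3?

(in1 ∧ (in2 ∨ (in0 ∧ in3))) ∨ ((in1 ∧ (in2 ∨ (in0 ∧ in3))) ∧ in2)

G1 = in0 ∧ in3
G2 = in2 ∨ G1 = in2 ∨ (in0 ∧ in3)
G3 = in1 ∧ G2 = in1 ∧ (in2 ∨ (in0 ∧ in3))
G4 = G3 ∧ in2 = (in1 ∧ (in2 ∨ (in0 ∧ in3))) ∧ in2
G5 = G3 ∨ G4 = (in1 ∧ (in2 ∨ (in0 ∧ in3))) ∨ ((in1 ∧ (in2 ∨ (in0 ∧ in3))) ∧ in2)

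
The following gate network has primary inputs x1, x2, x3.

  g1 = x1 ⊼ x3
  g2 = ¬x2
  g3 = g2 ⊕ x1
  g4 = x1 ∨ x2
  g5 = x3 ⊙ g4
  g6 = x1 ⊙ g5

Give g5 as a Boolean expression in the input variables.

x3 ⊙ (x1 ∨ x2)

g4 = x1 ∨ x2
g5 = x3 ⊙ g4 = x3 ⊙ (x1 ∨ x2)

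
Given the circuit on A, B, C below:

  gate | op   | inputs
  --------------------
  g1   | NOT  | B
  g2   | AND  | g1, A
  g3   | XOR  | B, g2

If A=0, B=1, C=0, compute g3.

1

g1 = NOT 1 = 0
g2 = 0 AND 0 = 0
g3 = 1 XOR 0 = 1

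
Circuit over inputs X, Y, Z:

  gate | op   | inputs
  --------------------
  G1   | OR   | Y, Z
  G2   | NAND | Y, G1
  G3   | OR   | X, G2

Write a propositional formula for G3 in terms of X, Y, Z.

G1 = Y OR Z
G2 = Y NAND G1 = Y NAND (Y OR Z)
G3 = X OR G2 = X OR (Y NAND (Y OR Z))

X OR (Y NAND (Y OR Z))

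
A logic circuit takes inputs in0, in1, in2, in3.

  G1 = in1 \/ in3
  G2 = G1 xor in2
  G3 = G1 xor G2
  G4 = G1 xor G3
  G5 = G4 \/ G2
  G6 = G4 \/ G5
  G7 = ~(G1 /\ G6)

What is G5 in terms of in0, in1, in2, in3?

G1 = in1 \/ in3
G2 = G1 xor in2 = (in1 \/ in3) xor in2
G3 = G1 xor G2 = (in1 \/ in3) xor ((in1 \/ in3) xor in2)
G4 = G1 xor G3 = (in1 \/ in3) xor ((in1 \/ in3) xor ((in1 \/ in3) xor in2))
G5 = G4 \/ G2 = ((in1 \/ in3) xor ((in1 \/ in3) xor ((in1 \/ in3) xor in2))) \/ ((in1 \/ in3) xor in2)

((in1 \/ in3) xor ((in1 \/ in3) xor ((in1 \/ in3) xor in2))) \/ ((in1 \/ in3) xor in2)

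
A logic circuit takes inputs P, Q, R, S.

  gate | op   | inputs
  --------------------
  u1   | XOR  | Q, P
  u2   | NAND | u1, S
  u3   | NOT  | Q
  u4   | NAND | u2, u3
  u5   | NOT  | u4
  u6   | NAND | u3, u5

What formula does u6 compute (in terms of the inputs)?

u1 = Q XOR P
u2 = u1 NAND S = (Q XOR P) NAND S
u3 = NOT Q
u4 = u2 NAND u3 = ((Q XOR P) NAND S) NAND NOT Q
u5 = NOT u4 = NOT (((Q XOR P) NAND S) NAND NOT Q)
u6 = u3 NAND u5 = NOT Q NAND NOT (((Q XOR P) NAND S) NAND NOT Q)

NOT Q NAND NOT (((Q XOR P) NAND S) NAND NOT Q)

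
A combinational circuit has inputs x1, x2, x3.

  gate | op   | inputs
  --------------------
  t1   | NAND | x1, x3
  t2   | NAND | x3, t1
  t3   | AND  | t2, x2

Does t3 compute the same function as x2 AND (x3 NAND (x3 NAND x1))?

t1 = x1 NAND x3
t2 = x3 NAND t1 = x3 NAND (x1 NAND x3)
t3 = t2 AND x2 = (x3 NAND (x1 NAND x3)) AND x2
At x1=0, x2=0, x3=0: circuit gives 0, formula gives 0.
At x1=0, x2=1, x3=0: circuit gives 1, formula gives 1.
Agrees on all 8 inputs.

Yes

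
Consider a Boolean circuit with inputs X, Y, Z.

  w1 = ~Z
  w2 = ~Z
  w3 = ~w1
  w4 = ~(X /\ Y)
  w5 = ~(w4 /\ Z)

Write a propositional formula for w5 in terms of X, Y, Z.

~((~(X /\ Y)) /\ Z)

w4 = ~(X /\ Y)
w5 = ~(w4 /\ Z) = ~((~(X /\ Y)) /\ Z)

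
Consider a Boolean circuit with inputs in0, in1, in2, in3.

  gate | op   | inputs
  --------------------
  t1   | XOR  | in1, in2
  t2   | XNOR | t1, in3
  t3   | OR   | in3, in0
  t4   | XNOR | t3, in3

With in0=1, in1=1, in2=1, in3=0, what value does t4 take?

0

t3 = 0 OR 1 = 1
t4 = 1 XNOR 0 = 0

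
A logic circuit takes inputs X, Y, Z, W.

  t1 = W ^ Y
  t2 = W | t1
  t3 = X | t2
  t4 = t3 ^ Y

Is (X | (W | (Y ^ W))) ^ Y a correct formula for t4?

Yes

t1 = W ^ Y
t2 = W | t1 = W | (W ^ Y)
t3 = X | t2 = X | (W | (W ^ Y))
t4 = t3 ^ Y = (X | (W | (W ^ Y))) ^ Y
At X=0, Y=0, Z=0, W=0: circuit gives 0, formula gives 0.
At X=0, Y=0, Z=0, W=1: circuit gives 1, formula gives 1.
Agrees on all 16 inputs.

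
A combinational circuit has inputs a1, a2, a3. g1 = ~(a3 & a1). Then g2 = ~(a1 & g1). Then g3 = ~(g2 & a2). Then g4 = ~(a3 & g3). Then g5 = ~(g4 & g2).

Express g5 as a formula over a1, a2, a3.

~((~(a3 & (~((~(a1 & (~(a3 & a1)))) & a2)))) & (~(a1 & (~(a3 & a1)))))

g1 = ~(a3 & a1)
g2 = ~(a1 & g1) = ~(a1 & (~(a3 & a1)))
g3 = ~(g2 & a2) = ~((~(a1 & (~(a3 & a1)))) & a2)
g4 = ~(a3 & g3) = ~(a3 & (~((~(a1 & (~(a3 & a1)))) & a2)))
g5 = ~(g4 & g2) = ~((~(a3 & (~((~(a1 & (~(a3 & a1)))) & a2)))) & (~(a1 & (~(a3 & a1)))))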